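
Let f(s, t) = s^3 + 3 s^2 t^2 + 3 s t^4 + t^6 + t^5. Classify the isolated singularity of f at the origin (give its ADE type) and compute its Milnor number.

Type E_{8}, Milnor number mu = 8.

The Hessian of f at 0 is [[0, 0], [0, 0]] with rank 0, so corank 2. A Groebner basis of the Jacobian ideal J(f) in C{s,t} is {t^4, s^3, s^2/2 + s*t^2}; counting standard monomials gives mu = 8. Corank 2; j^3 = s^3 is a perfect cube, so E-series; the 5-jet and mu = 8 give E_8.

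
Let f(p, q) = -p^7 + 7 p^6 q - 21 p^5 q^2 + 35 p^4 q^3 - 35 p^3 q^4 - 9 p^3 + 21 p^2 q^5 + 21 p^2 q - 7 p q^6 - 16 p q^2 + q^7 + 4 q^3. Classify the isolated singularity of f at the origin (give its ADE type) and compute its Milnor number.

Type D_{8}, Milnor number mu = 8.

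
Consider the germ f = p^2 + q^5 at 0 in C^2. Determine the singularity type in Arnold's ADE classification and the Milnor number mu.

Type A4, Milnor number mu = 4.

The Hessian of f at 0 has rank 1. Corank 1: A-series; mu = 4 gives A_4.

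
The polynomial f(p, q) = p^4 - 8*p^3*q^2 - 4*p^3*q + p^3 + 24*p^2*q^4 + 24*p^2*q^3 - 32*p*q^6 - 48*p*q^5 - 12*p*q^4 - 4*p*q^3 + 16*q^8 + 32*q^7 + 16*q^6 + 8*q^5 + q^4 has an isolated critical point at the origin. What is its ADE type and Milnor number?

Type E6, Milnor number mu = 6.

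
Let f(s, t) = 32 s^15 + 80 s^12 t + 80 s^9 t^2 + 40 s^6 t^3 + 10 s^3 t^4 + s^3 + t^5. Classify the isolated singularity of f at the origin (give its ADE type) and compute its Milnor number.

The Hessian of f at 0 has rank 0. Corank 2; j^3 = s^3 is a perfect cube, so E-series; the 5-jet and mu = 8 give E_8.

Type E_{8}, Milnor number mu = 8.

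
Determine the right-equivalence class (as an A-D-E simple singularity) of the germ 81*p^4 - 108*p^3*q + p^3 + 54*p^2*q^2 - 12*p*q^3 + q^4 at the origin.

The Hessian of f at 0 is [[0, 0], [0, 0]] with rank 0, so corank 2. A Groebner basis of the Jacobian ideal J(f) in C{p,q} is {q^4, p*q^2 - q^3/9, p^2}; counting standard monomials gives mu = 6. Corank 2; j^3 = p^3 is a perfect cube, so E-series; the 4-jet and mu = 6 give E_6.

E6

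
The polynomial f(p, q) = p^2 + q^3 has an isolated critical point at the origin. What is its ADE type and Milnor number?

Type A_2, Milnor number mu = 2.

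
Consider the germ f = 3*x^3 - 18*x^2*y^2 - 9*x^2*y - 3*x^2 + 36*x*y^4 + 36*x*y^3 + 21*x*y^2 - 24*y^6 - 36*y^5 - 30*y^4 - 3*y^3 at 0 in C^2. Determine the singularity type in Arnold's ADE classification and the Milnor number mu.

Type A_{2}, Milnor number mu = 2.

The Hessian of f at 0 has rank 1. Corank 1: A-series; mu = 2 gives A_2.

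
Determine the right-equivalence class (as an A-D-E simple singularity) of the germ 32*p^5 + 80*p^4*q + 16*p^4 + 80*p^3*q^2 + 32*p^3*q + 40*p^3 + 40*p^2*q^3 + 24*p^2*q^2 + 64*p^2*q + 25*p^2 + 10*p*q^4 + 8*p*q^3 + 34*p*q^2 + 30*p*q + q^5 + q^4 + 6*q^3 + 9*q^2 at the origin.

A4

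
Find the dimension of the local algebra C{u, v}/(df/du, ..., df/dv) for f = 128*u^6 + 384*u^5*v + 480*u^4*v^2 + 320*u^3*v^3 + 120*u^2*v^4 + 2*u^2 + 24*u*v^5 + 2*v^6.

5

The Hessian of f at 0 is [[4, 0], [0, 0]] with rank 1, so corank 1. A Groebner basis of the Jacobian ideal J(f) in C{u,v} is {v^5, u}; counting standard monomials gives mu = 5. Corank 1: A-series; mu = 5 gives A_5.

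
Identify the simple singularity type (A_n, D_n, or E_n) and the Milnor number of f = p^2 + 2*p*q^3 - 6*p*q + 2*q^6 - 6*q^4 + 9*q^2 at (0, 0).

Type A_{5}, Milnor number mu = 5.

The Hessian of f at 0 is [[2, -6], [-6, 18]] with rank 1, so corank 1. A Groebner basis of the Jacobian ideal J(f) in C{p,q} is {p*q^2 + 3*p - 9*q, p + q^3 - 3*q, p^2 - 6*p*q + 9*q^2}; counting standard monomials gives mu = 5. Corank 1: A-series; mu = 5 gives A_5.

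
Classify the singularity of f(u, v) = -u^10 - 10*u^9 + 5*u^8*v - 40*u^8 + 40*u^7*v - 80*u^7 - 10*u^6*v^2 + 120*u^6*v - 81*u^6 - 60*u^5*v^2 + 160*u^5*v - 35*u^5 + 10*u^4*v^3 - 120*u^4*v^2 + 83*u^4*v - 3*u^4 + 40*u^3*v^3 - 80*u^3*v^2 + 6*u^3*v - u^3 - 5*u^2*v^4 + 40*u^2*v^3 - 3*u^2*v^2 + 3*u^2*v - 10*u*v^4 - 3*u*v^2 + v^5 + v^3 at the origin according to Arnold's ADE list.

E_8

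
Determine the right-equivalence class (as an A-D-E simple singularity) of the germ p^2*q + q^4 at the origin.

The Hessian of f at 0 has rank 0. Corank 2; j^3 = p^2*q has shape L^2 M (L != M), so D-series; mu = 5 gives D_5.

D_5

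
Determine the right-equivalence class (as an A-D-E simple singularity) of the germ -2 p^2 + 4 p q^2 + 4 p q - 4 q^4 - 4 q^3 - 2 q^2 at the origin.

A_{3}

The Hessian of f at 0 has rank 1. Corank 1: A-series; mu = 3 gives A_3.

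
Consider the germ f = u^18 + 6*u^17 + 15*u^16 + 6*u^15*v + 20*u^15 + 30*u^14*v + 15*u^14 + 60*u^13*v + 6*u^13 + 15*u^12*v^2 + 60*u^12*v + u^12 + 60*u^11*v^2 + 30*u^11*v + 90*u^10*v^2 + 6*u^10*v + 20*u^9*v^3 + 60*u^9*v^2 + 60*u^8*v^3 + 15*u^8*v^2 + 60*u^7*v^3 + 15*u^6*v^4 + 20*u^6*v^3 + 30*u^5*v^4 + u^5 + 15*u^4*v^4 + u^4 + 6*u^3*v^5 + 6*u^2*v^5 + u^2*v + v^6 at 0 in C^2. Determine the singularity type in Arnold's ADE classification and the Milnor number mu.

The Hessian of f at 0 is [[0, 0], [0, 0]] with rank 0, so corank 2. A Groebner basis of the Jacobian ideal J(f) in C{u,v} is {u^2/6 + v^5, u^3, u*v}; counting standard monomials gives mu = 7. Corank 2; j^3 = u^2*v has shape L^2 M (L != M), so D-series; mu = 7 gives D_7.

Type D_{7}, Milnor number mu = 7.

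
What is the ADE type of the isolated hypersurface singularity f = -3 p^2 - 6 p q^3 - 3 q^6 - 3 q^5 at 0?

A4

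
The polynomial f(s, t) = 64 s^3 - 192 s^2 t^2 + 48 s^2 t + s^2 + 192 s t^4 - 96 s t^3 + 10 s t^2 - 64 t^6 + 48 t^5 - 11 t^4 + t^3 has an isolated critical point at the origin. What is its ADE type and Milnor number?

The Hessian of f at 0 is [[2, 0], [0, 0]] with rank 1, so corank 1. A Groebner basis of the Jacobian ideal J(f) in C{s,t} is {t^2, s}; counting standard monomials gives mu = 2. Corank 1: A-series; mu = 2 gives A_2.

Type A_{2}, Milnor number mu = 2.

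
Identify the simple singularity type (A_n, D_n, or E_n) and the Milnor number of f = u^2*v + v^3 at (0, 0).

Type D_{4}, Milnor number mu = 4.

The Hessian of f at 0 has rank 0. Corank 2; j^3 = v*(u^2 + v^2) splits into three distinct lines over C (the quadratic factor has nonzero discriminant), so D_4.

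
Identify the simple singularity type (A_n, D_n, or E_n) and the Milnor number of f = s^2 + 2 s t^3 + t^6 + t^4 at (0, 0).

Type A_3, Milnor number mu = 3.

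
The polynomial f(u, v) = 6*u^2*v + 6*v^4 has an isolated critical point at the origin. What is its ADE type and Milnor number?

Type D_5, Milnor number mu = 5.

The Hessian of f at 0 has rank 0. Corank 2; j^3 = 6*u^2*v has shape L^2 M (L != M), so D-series; mu = 5 gives D_5.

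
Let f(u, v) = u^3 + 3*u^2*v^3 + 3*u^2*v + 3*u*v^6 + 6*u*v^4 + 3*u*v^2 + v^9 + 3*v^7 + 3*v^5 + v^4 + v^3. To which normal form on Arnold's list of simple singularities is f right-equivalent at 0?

E6

The Hessian of f at 0 is [[0, 0], [0, 0]] with rank 0, so corank 2. A Groebner basis of the Jacobian ideal J(f) in C{u,v} is {v^3, u^2 + 2*u*v + v^2}; counting standard monomials gives mu = 6. Corank 2; j^3 = (u + v)^3 is a perfect cube, so E-series; the 4-jet and mu = 6 give E_6.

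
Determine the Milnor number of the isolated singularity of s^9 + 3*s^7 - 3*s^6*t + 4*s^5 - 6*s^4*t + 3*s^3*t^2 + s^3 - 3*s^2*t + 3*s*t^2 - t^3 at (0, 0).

8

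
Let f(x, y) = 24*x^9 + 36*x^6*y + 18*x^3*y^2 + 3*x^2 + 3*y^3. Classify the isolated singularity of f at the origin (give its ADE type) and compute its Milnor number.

Type A2, Milnor number mu = 2.

The Hessian of f at 0 has rank 1. Corank 1: A-series; mu = 2 gives A_2.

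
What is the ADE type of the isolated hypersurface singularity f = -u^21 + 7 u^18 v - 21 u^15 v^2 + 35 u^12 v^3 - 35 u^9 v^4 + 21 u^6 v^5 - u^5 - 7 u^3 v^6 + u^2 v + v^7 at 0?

The Hessian of f at 0 is [[0, 0], [0, 0]] with rank 0, so corank 2. A Groebner basis of the Jacobian ideal J(f) in C{u,v} is {u^2/7 + v^6, u^3, u*v}; counting standard monomials gives mu = 8. Corank 2; j^3 = u^2*v has shape L^2 M (L != M), so D-series; mu = 8 gives D_8.

D8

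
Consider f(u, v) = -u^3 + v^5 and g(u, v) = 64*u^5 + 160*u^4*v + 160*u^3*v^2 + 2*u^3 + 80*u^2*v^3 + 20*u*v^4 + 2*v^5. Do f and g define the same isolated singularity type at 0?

Yes.

The Hessian of f at 0 has rank 0. Corank 2; j^3 = -u^3 is a perfect cube, so E-series; the 5-jet and mu = 8 give E_8. The Hessian of g at 0 has rank 0. Corank 2; j^3 = 2*u^3 is a perfect cube, so E-series; the 5-jet and mu = 8 give E_8. Both have type E_8, hence right-equivalent.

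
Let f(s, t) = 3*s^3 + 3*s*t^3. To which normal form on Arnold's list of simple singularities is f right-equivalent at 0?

E_{7}

The Hessian of f at 0 is [[0, 0], [0, 0]] with rank 0, so corank 2. A Groebner basis of the Jacobian ideal J(f) in C{s,t} is {s^3, s*t^2, 3*s^2 + t^3}; counting standard monomials gives mu = 7. Corank 2; j^3 = 3*s^3 is a perfect cube, so E-series; the 4-jet and mu = 7 give E_7.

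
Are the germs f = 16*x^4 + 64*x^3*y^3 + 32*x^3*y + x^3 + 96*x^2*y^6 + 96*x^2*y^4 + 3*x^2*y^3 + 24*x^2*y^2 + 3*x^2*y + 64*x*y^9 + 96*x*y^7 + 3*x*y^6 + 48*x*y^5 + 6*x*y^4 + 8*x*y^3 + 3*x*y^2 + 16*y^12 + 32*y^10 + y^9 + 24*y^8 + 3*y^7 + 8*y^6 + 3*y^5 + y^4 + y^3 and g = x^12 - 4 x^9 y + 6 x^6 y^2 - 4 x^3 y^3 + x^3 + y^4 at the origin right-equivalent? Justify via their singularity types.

Yes.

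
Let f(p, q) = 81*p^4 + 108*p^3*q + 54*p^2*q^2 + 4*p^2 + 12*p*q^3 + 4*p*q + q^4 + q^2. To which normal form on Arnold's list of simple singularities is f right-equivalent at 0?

A_{3}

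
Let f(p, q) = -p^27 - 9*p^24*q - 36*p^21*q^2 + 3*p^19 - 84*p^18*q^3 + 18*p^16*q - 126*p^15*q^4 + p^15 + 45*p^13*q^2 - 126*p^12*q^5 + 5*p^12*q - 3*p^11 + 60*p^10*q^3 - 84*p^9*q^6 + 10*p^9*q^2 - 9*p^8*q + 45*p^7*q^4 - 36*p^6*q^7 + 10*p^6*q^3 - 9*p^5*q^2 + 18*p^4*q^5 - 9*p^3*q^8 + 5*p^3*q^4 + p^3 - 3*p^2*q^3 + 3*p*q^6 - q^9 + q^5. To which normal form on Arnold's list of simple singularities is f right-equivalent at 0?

E8

The Hessian of f at 0 is [[0, 0], [0, 0]] with rank 0, so corank 2. A Groebner basis of the Jacobian ideal J(f) in C{p,q} is {-p^2/2 + p*q^3, q^4, p^3, p^2*q}; counting standard monomials gives mu = 8. Corank 2; j^3 = p^3 is a perfect cube, so E-series; the 5-jet and mu = 8 give E_8.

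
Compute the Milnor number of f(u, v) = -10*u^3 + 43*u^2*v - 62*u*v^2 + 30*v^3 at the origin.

4

The Hessian of f at 0 is [[0, 0], [0, 0]] with rank 0, so corank 2. A Groebner basis of the Jacobian ideal J(f) in C{u,v} is {v^3, u^2 - 26*v^2/11, u*v - 17*v^2/11}; counting standard monomials gives mu = 4. Corank 2; j^3 = -(2*u - 3*v)*(5*u^2 - 14*u*v + 10*v^2) splits into three distinct lines over C (the quadratic factor has nonzero discriminant), so D_4.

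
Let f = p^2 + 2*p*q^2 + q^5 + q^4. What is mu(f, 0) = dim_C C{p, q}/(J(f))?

4

The Hessian of f at 0 is [[2, 0], [0, 0]] with rank 1, so corank 1. A Groebner basis of the Jacobian ideal J(f) in C{p,q} is {p^2, p + q^2}; counting standard monomials gives mu = 4. Corank 1: A-series; mu = 4 gives A_4.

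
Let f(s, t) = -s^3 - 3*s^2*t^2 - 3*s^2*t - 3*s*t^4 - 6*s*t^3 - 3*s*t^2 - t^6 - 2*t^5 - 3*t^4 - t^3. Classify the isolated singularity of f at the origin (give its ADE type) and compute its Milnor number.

Type E_{8}, Milnor number mu = 8.

The Hessian of f at 0 has rank 0. Corank 2; j^3 = -(s + t)^3 is a perfect cube, so E-series; the 5-jet and mu = 8 give E_8.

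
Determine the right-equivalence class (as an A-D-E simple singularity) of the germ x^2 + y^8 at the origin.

A_{7}

The Hessian of f at 0 is [[2, 0], [0, 0]] with rank 1, so corank 1. A Groebner basis of the Jacobian ideal J(f) in C{x,y} is {y^7, x}; counting standard monomials gives mu = 7. Corank 1: A-series; mu = 7 gives A_7.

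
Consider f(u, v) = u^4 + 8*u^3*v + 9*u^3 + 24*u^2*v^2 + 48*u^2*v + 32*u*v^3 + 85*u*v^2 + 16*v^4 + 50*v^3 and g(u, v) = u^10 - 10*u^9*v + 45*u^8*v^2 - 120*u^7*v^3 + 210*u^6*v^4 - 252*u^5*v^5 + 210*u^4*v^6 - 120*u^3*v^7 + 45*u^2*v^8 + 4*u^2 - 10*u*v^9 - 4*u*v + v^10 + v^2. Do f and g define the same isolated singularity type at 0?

No.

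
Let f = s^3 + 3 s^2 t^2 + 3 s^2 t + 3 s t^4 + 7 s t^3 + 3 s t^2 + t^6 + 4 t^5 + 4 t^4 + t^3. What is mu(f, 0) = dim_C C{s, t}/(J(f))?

7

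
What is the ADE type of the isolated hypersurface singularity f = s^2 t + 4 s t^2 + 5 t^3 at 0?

The Hessian of f at 0 is [[0, 0], [0, 0]] with rank 0, so corank 2. A Groebner basis of the Jacobian ideal J(f) in C{s,t} is {t^3, s^2 - t^2, s*t + 2*t^2}; counting standard monomials gives mu = 4. Corank 2; j^3 = t*(s^2 + 4*s*t + 5*t^2) splits into three distinct lines over C (the quadratic factor has nonzero discriminant), so D_4.

D_{4}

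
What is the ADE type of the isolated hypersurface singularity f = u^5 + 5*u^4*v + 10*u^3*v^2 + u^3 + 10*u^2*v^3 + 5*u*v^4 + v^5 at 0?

The Hessian of f at 0 is [[0, 0], [0, 0]] with rank 0, so corank 2. A Groebner basis of the Jacobian ideal J(f) in C{u,v} is {v^5, u*v^3 + v^4/4, u^2}; counting standard monomials gives mu = 8. Corank 2; j^3 = u^3 is a perfect cube, so E-series; the 5-jet and mu = 8 give E_8.

E_{8}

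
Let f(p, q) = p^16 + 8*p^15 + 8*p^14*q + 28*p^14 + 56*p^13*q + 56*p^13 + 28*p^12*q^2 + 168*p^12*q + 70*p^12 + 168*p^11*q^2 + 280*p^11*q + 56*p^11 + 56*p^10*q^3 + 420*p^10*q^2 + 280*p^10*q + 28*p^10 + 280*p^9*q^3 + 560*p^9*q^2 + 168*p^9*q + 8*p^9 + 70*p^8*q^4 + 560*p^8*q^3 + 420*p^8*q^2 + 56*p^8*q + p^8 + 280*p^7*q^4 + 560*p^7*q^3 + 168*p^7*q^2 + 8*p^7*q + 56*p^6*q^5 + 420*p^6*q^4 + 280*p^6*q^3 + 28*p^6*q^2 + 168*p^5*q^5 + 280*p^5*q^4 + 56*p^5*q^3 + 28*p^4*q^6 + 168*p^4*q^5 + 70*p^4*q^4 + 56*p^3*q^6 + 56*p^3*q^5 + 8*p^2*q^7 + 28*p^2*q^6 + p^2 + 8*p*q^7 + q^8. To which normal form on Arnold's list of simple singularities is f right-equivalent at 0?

A7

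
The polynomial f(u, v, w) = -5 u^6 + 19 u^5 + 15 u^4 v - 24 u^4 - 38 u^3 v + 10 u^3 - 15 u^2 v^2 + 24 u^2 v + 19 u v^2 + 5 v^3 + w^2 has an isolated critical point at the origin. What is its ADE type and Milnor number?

Type D_4, Milnor number mu = 4.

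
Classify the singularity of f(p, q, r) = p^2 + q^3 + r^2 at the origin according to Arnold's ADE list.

A_{2}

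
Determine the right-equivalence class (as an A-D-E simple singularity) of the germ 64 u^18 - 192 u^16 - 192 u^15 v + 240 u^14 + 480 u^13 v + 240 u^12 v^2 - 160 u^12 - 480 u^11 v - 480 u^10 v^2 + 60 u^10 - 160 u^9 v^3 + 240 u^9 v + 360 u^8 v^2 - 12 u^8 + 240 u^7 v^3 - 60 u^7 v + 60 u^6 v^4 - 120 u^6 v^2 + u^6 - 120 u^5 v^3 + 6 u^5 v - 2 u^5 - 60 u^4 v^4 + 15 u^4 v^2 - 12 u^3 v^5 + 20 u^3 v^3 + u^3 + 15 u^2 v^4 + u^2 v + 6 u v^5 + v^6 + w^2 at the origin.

The Hessian of f at 0 has rank 1. Corank 2; j^3 = u^2*(u + v) has shape L^2 M (L != M), so D-series; mu = 7 gives D_7.

D_{7}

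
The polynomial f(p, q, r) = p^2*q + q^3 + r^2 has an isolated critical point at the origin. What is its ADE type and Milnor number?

Type D4, Milnor number mu = 4.

The Hessian of f at 0 has rank 1. Corank 2; j^3 = q*(p^2 + q^2) splits into three distinct lines over C (the quadratic factor has nonzero discriminant), so D_4.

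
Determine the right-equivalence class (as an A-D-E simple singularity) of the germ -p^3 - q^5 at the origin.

E_8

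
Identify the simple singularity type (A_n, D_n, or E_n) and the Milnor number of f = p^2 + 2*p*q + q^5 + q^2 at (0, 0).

Type A_{4}, Milnor number mu = 4.

The Hessian of f at 0 has rank 1. Corank 1: A-series; mu = 4 gives A_4.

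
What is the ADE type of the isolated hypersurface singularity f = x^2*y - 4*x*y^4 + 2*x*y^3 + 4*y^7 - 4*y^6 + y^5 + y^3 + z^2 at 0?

The Hessian of f at 0 has rank 1. Corank 2; j^3 = y*(x^2 + y^2) splits into three distinct lines over C (the quadratic factor has nonzero discriminant), so D_4.

D_4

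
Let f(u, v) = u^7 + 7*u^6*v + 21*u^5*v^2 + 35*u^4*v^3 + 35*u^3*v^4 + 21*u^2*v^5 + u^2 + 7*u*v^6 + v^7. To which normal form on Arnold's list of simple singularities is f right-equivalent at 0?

A_{6}

The Hessian of f at 0 is [[2, 0], [0, 0]] with rank 1, so corank 1. A Groebner basis of the Jacobian ideal J(f) in C{u,v} is {v^6, u}; counting standard monomials gives mu = 6. Corank 1: A-series; mu = 6 gives A_6.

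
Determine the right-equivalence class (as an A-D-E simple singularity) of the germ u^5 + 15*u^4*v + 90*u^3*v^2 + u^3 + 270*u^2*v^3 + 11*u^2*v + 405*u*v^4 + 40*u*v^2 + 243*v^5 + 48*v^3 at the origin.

D6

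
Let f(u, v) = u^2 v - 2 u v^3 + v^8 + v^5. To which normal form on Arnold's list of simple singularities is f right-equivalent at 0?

The Hessian of f at 0 has rank 0. Corank 2; j^3 = u^2*v has shape L^2 M (L != M), so D-series; mu = 9 gives D_9.

D_{9}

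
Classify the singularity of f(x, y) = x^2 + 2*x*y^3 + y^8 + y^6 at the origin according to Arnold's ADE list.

The Hessian of f at 0 has rank 1. Corank 1: A-series; mu = 7 gives A_7.

A_7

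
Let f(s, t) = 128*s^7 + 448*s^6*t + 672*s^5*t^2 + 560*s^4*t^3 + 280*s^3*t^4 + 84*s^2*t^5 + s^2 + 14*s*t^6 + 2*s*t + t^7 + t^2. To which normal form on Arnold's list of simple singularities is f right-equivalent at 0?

The Hessian of f at 0 has rank 1. Corank 1: A-series; mu = 6 gives A_6.

A_{6}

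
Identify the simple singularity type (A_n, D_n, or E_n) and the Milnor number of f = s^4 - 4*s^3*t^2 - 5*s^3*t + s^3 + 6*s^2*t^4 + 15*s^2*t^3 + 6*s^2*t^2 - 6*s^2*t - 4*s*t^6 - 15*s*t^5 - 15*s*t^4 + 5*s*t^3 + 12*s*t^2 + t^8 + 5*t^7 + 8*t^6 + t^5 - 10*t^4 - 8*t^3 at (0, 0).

Type E_7, Milnor number mu = 7.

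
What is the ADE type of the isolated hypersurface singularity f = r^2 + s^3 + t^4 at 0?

E_6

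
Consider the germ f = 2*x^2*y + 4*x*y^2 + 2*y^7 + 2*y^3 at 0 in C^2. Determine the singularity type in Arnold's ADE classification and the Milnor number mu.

Type D_{8}, Milnor number mu = 8.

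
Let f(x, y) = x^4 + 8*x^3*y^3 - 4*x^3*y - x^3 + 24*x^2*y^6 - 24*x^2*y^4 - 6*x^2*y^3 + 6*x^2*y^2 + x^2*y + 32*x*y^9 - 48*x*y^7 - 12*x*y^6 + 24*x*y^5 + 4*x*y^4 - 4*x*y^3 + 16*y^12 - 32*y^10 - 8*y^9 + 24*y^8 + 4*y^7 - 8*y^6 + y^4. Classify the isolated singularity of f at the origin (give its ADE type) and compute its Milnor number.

Type D_{5}, Milnor number mu = 5.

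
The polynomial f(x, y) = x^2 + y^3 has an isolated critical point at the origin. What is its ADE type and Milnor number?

Type A_{2}, Milnor number mu = 2.

The Hessian of f at 0 has rank 1. Corank 1: A-series; mu = 2 gives A_2.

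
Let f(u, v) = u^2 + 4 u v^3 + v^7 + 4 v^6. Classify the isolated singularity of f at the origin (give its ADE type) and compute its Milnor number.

The Hessian of f at 0 has rank 1. Corank 1: A-series; mu = 6 gives A_6.

Type A_6, Milnor number mu = 6.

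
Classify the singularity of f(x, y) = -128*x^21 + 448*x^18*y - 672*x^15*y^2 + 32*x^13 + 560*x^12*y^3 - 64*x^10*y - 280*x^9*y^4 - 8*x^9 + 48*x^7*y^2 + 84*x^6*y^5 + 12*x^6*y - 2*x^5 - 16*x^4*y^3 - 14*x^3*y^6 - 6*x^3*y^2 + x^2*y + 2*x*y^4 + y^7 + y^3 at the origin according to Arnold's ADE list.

D_4

The Hessian of f at 0 is [[0, 0], [0, 0]] with rank 0, so corank 2. A Groebner basis of the Jacobian ideal J(f) in C{x,y} is {y^3, x^2 + 3*y^2, x*y}; counting standard monomials gives mu = 4. Corank 2; j^3 = y*(x^2 + y^2) splits into three distinct lines over C (the quadratic factor has nonzero discriminant), so D_4.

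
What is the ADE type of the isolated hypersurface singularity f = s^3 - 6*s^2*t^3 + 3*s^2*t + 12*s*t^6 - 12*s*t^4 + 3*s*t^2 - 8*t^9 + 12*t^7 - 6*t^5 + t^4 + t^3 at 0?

E_{6}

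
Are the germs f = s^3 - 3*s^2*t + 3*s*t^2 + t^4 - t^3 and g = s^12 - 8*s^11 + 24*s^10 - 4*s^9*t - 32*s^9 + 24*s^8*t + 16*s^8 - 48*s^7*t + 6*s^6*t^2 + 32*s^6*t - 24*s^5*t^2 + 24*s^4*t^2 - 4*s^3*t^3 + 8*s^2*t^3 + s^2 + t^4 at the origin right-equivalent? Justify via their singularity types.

The Hessian of f at 0 has rank 0. Corank 2; j^3 = (s - t)^3 is a perfect cube, so E-series; the 4-jet and mu = 6 give E_6. The Hessian of g at 0 has rank 1. Corank 1: A-series; mu = 3 gives A_3. f is E_6 but g is A_3, hence not right-equivalent.

No.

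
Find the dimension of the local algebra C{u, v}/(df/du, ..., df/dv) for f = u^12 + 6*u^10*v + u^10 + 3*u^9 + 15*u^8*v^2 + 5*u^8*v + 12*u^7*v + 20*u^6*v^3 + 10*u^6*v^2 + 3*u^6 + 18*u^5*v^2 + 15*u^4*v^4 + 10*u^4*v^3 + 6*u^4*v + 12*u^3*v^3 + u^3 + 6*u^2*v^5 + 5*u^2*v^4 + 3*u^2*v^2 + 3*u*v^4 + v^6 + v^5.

The Hessian of f at 0 has rank 0. Corank 2; j^3 = u^3 is a perfect cube, so E-series; the 5-jet and mu = 8 give E_8.

8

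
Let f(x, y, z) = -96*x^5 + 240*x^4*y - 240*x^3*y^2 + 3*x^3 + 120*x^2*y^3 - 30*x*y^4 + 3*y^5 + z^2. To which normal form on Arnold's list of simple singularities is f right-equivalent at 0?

E_8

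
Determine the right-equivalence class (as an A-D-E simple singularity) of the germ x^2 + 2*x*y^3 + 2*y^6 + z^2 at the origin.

The Hessian of f at 0 has rank 2. Corank 1: A-series; mu = 5 gives A_5.

A5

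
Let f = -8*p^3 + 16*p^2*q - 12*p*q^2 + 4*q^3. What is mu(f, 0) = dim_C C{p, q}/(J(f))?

4

The Hessian of f at 0 is [[0, 0], [0, 0]] with rank 0, so corank 2. A Groebner basis of the Jacobian ideal J(f) in C{p,q} is {q^3, p^2 - 3*q^2/2, p*q - 3*q^2/2}; counting standard monomials gives mu = 4. Corank 2; j^3 = -4*(p - q)*(2*p^2 - 2*p*q + q^2) splits into three distinct lines over C (the quadratic factor has nonzero discriminant), so D_4.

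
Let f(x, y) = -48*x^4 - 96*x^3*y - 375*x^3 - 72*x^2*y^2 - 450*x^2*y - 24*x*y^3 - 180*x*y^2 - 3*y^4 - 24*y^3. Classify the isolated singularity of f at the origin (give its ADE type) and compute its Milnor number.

The Hessian of f at 0 is [[0, 0], [0, 0]] with rank 0, so corank 2. A Groebner basis of the Jacobian ideal J(f) in C{x,y} is {y^4, x*y^2 + 13*y^3/30, x^2 + 4*x*y/5 + 4*y^2/25}; counting standard monomials gives mu = 6. Corank 2; j^3 = -3*(5*x + 2*y)^3 is a perfect cube, so E-series; the 4-jet and mu = 6 give E_6.

Type E6, Milnor number mu = 6.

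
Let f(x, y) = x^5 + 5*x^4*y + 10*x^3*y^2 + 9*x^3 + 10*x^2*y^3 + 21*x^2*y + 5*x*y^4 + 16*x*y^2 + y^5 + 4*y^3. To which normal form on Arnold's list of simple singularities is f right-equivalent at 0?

D6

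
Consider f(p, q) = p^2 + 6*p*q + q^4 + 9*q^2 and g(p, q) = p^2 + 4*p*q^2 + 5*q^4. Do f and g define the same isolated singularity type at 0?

The Hessian of f at 0 has rank 1. Corank 1: A-series; mu = 3 gives A_3. The Hessian of g at 0 has rank 1. Corank 1: A-series; mu = 3 gives A_3. Both have type A_3, hence right-equivalent.

Yes.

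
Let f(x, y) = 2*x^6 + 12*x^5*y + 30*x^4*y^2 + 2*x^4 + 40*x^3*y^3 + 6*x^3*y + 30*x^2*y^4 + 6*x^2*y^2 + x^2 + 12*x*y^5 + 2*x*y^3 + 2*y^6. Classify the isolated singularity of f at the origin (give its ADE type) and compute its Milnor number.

Type A_5, Milnor number mu = 5.

The Hessian of f at 0 has rank 1. Corank 1: A-series; mu = 5 gives A_5.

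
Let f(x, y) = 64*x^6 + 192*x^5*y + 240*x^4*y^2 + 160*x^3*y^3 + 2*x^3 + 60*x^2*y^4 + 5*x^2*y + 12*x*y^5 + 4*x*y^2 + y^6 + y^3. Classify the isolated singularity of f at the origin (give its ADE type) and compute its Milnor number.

Type D_{7}, Milnor number mu = 7.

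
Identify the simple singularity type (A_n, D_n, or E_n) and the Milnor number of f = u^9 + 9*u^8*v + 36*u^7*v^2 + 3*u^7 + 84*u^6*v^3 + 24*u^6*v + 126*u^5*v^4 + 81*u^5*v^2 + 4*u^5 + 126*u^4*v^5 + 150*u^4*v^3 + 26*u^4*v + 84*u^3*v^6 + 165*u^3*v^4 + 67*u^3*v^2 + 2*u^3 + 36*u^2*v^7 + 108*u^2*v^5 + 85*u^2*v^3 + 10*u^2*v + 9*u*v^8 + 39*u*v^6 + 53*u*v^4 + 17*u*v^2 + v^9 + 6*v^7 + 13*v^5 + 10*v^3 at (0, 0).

The Hessian of f at 0 is [[0, 0], [0, 0]] with rank 0, so corank 2. A Groebner basis of the Jacobian ideal J(f) in C{u,v} is {v^3, u^2 - 11*v^2/2, u*v + 5*v^2/2}; counting standard monomials gives mu = 4. Corank 2; j^3 = (u + 2*v)*(2*u^2 + 6*u*v + 5*v^2) splits into three distinct lines over C (the quadratic factor has nonzero discriminant), so D_4.

Type D4, Milnor number mu = 4.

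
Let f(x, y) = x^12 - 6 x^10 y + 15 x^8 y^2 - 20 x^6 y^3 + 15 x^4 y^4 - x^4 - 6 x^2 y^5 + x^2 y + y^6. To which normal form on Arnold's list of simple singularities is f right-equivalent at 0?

D7

The Hessian of f at 0 is [[0, 0], [0, 0]] with rank 0, so corank 2. A Groebner basis of the Jacobian ideal J(f) in C{x,y} is {x^2/6 + y^5, x^3, x*y}; counting standard monomials gives mu = 7. Corank 2; j^3 = x^2*y has shape L^2 M (L != M), so D-series; mu = 7 gives D_7.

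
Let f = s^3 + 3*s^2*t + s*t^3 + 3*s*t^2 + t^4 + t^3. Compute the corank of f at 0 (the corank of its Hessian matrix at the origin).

The Hessian at 0 is [[0, 0], [0, 0]] of rank 0; hence corank 2.

2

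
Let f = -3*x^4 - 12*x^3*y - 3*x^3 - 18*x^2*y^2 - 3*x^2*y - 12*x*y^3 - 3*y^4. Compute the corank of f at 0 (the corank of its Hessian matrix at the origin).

The Hessian at 0 is [[0, 0], [0, 0]] of rank 0; hence corank 2.

2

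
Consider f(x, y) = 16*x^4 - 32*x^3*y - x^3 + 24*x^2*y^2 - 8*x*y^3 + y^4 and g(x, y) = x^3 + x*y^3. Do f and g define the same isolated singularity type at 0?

No.

The Hessian of f at 0 has rank 0. Corank 2; j^3 = -x^3 is a perfect cube, so E-series; the 4-jet and mu = 6 give E_6. The Hessian of g at 0 has rank 0. Corank 2; j^3 = x^3 is a perfect cube, so E-series; the 4-jet and mu = 7 give E_7. f is E_6 but g is E_7, hence not right-equivalent.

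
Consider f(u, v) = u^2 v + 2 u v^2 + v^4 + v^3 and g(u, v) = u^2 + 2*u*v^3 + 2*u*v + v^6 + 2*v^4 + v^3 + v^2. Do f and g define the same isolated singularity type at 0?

No.

The Hessian of f at 0 has rank 0. Corank 2; j^3 = v*(u + v)^2 has shape L^2 M (L != M), so D-series; mu = 5 gives D_5. The Hessian of g at 0 has rank 1. Corank 1: A-series; mu = 2 gives A_2. f is D_5 but g is A_2, hence not right-equivalent.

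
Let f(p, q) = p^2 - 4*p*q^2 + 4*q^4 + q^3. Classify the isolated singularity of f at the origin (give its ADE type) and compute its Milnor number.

The Hessian of f at 0 has rank 1. Corank 1: A-series; mu = 2 gives A_2.

Type A2, Milnor number mu = 2.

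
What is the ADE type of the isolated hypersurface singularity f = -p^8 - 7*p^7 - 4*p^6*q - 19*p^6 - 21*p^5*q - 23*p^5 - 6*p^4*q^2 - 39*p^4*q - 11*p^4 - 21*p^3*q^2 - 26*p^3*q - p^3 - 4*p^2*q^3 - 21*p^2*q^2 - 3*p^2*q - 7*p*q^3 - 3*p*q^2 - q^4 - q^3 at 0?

E_7

The Hessian of f at 0 is [[0, 0], [0, 0]] with rank 0, so corank 2. A Groebner basis of the Jacobian ideal J(f) in C{p,q} is {3*p^2/2 + 3*p*q + q^4 - q^3/2 + 3*q^2/2, p^3 + q^3, p^2*q - p^2/2 - p*q - 5*q^3/6 - q^2/2, p^2/2 + p*q^2 + p*q + 5*q^3/6 + q^2/2}; counting standard monomials gives mu = 7. Corank 2; j^3 = -(p + q)^3 is a perfect cube, so E-series; the 4-jet and mu = 7 give E_7.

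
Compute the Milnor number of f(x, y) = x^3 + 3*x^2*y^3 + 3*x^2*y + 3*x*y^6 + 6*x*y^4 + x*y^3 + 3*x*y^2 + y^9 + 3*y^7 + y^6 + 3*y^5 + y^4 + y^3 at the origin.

7

The Hessian of f at 0 has rank 0. Corank 2; j^3 = (x + y)^3 is a perfect cube, so E-series; the 4-jet and mu = 7 give E_7.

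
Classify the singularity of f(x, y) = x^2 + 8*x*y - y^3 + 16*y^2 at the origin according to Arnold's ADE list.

A_2

The Hessian of f at 0 is [[2, 8], [8, 32]] with rank 1, so corank 1. A Groebner basis of the Jacobian ideal J(f) in C{x,y} is {y^2, x + 4*y}; counting standard monomials gives mu = 2. Corank 1: A-series; mu = 2 gives A_2.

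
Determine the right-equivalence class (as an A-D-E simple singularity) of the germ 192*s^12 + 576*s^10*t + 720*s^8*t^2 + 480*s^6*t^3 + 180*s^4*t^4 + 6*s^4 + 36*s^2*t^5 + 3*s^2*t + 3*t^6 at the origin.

D_{7}

The Hessian of f at 0 has rank 0. Corank 2; j^3 = 3*s^2*t has shape L^2 M (L != M), so D-series; mu = 7 gives D_7.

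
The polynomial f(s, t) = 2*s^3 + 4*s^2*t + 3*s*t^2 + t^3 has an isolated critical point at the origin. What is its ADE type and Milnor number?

Type D4, Milnor number mu = 4.

The Hessian of f at 0 has rank 0. Corank 2; j^3 = (s + t)*(2*s^2 + 2*s*t + t^2) splits into three distinct lines over C (the quadratic factor has nonzero discriminant), so D_4.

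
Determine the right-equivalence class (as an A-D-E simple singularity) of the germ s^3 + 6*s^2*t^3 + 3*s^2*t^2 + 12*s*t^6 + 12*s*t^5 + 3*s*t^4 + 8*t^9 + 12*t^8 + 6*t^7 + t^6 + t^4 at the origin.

E_{6}

The Hessian of f at 0 has rank 0. Corank 2; j^3 = s^3 is a perfect cube, so E-series; the 4-jet and mu = 6 give E_6.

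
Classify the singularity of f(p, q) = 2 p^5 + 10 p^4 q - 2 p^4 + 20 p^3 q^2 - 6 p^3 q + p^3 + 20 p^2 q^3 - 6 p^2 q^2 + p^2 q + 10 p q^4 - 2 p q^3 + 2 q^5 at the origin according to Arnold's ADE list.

D_6

The Hessian of f at 0 is [[0, 0], [0, 0]] with rank 0, so corank 2. A Groebner basis of the Jacobian ideal J(f) in C{p,q} is {p^3, p^2*q, p^2/4 + p*q^2, -7*p^2/4 - p*q + q^3}; counting standard monomials gives mu = 6. Corank 2; j^3 = p^2*(p + q) has shape L^2 M (L != M), so D-series; mu = 6 gives D_6.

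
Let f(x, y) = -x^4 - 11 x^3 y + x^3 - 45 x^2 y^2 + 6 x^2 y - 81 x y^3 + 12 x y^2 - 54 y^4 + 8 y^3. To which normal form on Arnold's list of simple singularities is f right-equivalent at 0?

E_7

The Hessian of f at 0 is [[0, 0], [0, 0]] with rank 0, so corank 2. A Groebner basis of the Jacobian ideal J(f) in C{x,y} is {3*x^2 + 12*x*y + y^4 - y^3 + 12*y^2, x^3 - 30*x^2 - 120*x*y + 18*y^3 - 120*y^2, x^2*y + 9*x^2 + 36*x*y - 7*y^3 + 36*y^2, -2*x^2 + x*y^2 - 8*x*y + 8*y^3/3 - 8*y^2}; counting standard monomials gives mu = 7. Corank 2; j^3 = (x + 2*y)^3 is a perfect cube, so E-series; the 4-jet and mu = 7 give E_7.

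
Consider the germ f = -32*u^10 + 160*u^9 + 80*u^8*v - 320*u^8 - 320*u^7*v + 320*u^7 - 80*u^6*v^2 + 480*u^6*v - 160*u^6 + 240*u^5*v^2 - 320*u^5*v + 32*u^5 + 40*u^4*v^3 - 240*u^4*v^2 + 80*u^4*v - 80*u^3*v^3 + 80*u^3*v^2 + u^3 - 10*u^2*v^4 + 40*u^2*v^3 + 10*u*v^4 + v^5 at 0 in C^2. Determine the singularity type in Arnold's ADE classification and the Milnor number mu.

The Hessian of f at 0 has rank 0. Corank 2; j^3 = u^3 is a perfect cube, so E-series; the 5-jet and mu = 8 give E_8.

Type E8, Milnor number mu = 8.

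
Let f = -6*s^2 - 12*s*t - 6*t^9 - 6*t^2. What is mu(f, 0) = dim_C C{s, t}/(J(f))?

The Hessian of f at 0 is [[-12, -12], [-12, -12]] with rank 1, so corank 1. A Groebner basis of the Jacobian ideal J(f) in C{s,t} is {t^8, s + t}; counting standard monomials gives mu = 8. Corank 1: A-series; mu = 8 gives A_8.

8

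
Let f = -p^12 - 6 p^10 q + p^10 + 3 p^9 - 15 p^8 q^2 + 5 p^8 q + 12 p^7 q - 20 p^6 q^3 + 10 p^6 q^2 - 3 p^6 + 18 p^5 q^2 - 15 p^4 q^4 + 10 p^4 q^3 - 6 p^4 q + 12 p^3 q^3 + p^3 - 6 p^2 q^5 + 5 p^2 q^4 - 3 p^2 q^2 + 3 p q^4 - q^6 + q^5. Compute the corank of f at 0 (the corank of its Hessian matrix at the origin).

Hessian at 0 has rank 0.

2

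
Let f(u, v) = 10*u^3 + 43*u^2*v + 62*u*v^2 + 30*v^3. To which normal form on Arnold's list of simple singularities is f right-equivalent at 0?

D4

The Hessian of f at 0 is [[0, 0], [0, 0]] with rank 0, so corank 2. A Groebner basis of the Jacobian ideal J(f) in C{u,v} is {v^3, u^2 - 26*v^2/11, u*v + 17*v^2/11}; counting standard monomials gives mu = 4. Corank 2; j^3 = (2*u + 3*v)*(5*u^2 + 14*u*v + 10*v^2) splits into three distinct lines over C (the quadratic factor has nonzero discriminant), so D_4.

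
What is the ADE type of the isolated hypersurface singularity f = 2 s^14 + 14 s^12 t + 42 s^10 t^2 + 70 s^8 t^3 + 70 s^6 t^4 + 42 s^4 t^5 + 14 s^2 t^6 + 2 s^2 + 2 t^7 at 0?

A_{6}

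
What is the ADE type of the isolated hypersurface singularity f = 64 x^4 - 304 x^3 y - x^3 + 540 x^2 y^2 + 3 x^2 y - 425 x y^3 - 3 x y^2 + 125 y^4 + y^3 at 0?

E7

The Hessian of f at 0 has rank 0. Corank 2; j^3 = -(x - y)^3 is a perfect cube, so E-series; the 4-jet and mu = 7 give E_7.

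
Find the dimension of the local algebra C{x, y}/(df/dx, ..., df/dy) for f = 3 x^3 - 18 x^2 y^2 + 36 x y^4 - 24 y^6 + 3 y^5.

8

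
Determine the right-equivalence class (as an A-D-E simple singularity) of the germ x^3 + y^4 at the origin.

The Hessian of f at 0 is [[0, 0], [0, 0]] with rank 0, so corank 2. A Groebner basis of the Jacobian ideal J(f) in C{x,y} is {y^3, x^2}; counting standard monomials gives mu = 6. Corank 2; j^3 = x^3 is a perfect cube, so E-series; the 4-jet and mu = 6 give E_6.

E_{6}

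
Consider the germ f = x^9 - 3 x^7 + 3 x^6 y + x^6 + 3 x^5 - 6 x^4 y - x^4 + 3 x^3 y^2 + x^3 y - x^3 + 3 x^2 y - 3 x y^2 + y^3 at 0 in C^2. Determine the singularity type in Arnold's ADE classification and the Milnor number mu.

Type E7, Milnor number mu = 7.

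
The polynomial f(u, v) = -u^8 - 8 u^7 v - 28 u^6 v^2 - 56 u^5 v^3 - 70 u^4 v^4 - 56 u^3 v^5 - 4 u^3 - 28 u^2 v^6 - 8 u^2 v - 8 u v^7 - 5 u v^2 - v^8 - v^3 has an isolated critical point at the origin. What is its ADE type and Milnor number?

The Hessian of f at 0 has rank 0. Corank 2; j^3 = -(u + v)*(2*u + v)^2 has shape L^2 M (L != M), so D-series; mu = 9 gives D_9.

Type D9, Milnor number mu = 9.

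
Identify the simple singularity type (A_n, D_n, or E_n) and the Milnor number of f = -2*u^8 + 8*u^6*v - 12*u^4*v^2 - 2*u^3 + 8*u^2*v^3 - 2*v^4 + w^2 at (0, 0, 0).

The Hessian of f at 0 is [[0, 0, 0], [0, 0, 0], [0, 0, 2]] with rank 1, so corank 2. A Groebner basis of the Jacobian ideal J(f) in C{u,v,w} is {v^3, u^2, w}; counting standard monomials gives mu = 6. Corank 2; j^3 = -2*u^3 is a perfect cube, so E-series; the 4-jet and mu = 6 give E_6.

Type E_6, Milnor number mu = 6.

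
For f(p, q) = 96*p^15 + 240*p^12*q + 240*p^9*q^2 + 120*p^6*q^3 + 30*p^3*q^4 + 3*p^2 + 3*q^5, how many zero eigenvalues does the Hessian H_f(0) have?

1

The Hessian at 0 is [[6, 0], [0, 0]] of rank 1; hence corank 1.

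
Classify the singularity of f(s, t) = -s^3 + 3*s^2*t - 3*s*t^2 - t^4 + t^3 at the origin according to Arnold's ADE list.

The Hessian of f at 0 has rank 0. Corank 2; j^3 = -(s - t)^3 is a perfect cube, so E-series; the 4-jet and mu = 6 give E_6.

E_6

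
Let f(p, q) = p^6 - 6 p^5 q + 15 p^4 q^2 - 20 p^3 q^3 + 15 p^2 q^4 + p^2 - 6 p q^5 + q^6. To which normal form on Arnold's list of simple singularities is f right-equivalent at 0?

The Hessian of f at 0 has rank 1. Corank 1: A-series; mu = 5 gives A_5.

A_5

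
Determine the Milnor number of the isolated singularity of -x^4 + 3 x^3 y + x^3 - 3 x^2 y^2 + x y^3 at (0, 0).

The Hessian of f at 0 has rank 0. Corank 2; j^3 = x^3 is a perfect cube, so E-series; the 4-jet and mu = 7 give E_7.

7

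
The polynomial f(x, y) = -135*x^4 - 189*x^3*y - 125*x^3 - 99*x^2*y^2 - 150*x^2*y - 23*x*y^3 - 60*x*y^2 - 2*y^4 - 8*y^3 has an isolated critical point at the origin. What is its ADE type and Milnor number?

Type E7, Milnor number mu = 7.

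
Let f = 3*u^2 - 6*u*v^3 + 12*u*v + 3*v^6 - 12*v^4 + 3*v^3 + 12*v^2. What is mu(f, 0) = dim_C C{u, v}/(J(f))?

The Hessian of f at 0 is [[6, 12], [12, 24]] with rank 1, so corank 1. A Groebner basis of the Jacobian ideal J(f) in C{u,v} is {v^2, u + 2*v}; counting standard monomials gives mu = 2. Corank 1: A-series; mu = 2 gives A_2.

2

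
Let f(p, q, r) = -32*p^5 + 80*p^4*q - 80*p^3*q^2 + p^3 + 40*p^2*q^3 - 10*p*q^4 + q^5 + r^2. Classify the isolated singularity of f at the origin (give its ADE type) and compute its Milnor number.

Type E_{8}, Milnor number mu = 8.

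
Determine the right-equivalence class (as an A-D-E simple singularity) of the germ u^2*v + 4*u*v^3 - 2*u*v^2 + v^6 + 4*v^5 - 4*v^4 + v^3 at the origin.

The Hessian of f at 0 has rank 0. Corank 2; j^3 = v*(u - v)^2 has shape L^2 M (L != M), so D-series; mu = 7 gives D_7.

D_7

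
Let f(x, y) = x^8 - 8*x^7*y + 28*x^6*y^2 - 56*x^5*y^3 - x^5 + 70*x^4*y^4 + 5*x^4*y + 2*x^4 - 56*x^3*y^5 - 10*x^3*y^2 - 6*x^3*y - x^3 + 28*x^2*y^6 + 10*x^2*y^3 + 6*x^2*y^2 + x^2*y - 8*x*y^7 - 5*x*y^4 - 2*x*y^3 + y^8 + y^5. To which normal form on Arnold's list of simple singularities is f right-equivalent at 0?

D_9

The Hessian of f at 0 has rank 0. Corank 2; j^3 = -x^2*(x - y) has shape L^2 M (L != M), so D-series; mu = 9 gives D_9.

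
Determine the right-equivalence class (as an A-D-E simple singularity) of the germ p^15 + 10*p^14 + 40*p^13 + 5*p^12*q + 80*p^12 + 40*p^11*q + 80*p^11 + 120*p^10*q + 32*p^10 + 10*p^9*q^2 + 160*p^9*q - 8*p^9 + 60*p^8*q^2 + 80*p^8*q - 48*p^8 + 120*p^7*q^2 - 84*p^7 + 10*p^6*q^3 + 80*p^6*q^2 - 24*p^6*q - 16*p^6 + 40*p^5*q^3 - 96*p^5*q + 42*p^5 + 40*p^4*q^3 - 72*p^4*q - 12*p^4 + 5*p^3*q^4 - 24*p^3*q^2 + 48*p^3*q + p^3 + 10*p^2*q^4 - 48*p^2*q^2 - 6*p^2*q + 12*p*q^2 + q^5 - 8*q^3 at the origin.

The Hessian of f at 0 has rank 0. Corank 2; j^3 = (p - 2*q)^3 is a perfect cube, so E-series; the 5-jet and mu = 8 give E_8.

E_8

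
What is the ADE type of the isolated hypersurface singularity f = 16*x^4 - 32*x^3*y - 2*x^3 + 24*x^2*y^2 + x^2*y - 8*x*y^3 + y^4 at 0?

D_{5}

The Hessian of f at 0 has rank 0. Corank 2; j^3 = -x^2*(2*x - y) has shape L^2 M (L != M), so D-series; mu = 5 gives D_5.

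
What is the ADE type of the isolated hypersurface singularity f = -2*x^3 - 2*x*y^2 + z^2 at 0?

D4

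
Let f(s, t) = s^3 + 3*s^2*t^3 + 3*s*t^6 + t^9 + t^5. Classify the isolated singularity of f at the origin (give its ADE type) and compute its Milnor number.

Type E8, Milnor number mu = 8.

The Hessian of f at 0 is [[0, 0], [0, 0]] with rank 0, so corank 2. A Groebner basis of the Jacobian ideal J(f) in C{s,t} is {s^2/2 + s*t^3, t^4, s^3, s^2*t}; counting standard monomials gives mu = 8. Corank 2; j^3 = s^3 is a perfect cube, so E-series; the 5-jet and mu = 8 give E_8.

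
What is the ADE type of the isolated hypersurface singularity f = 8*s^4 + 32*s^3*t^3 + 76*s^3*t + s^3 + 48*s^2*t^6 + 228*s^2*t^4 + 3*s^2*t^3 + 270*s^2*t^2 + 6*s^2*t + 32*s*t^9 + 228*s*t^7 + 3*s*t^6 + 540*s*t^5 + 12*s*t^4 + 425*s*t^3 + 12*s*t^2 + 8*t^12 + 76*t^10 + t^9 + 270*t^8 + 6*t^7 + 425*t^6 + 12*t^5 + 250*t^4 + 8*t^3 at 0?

E7

The Hessian of f at 0 has rank 0. Corank 2; j^3 = (s + 2*t)^3 is a perfect cube, so E-series; the 4-jet and mu = 7 give E_7.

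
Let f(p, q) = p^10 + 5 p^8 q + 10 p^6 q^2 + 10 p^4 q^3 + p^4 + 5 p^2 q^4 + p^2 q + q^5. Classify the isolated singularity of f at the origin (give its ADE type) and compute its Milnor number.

Type D_{6}, Milnor number mu = 6.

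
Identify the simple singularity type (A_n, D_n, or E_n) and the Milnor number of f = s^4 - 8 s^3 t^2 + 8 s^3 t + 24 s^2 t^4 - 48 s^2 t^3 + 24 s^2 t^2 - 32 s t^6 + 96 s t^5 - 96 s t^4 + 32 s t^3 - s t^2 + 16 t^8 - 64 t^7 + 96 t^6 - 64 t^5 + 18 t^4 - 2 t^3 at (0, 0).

Type D_5, Milnor number mu = 5.

The Hessian of f at 0 has rank 0. Corank 2; j^3 = -t^2*(s + 2*t) has shape L^2 M (L != M), so D-series; mu = 5 gives D_5.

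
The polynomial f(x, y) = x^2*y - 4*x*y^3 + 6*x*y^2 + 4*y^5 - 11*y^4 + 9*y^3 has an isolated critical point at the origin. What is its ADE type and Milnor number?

The Hessian of f at 0 has rank 0. Corank 2; j^3 = y*(x + 3*y)^2 has shape L^2 M (L != M), so D-series; mu = 5 gives D_5.

Type D_{5}, Milnor number mu = 5.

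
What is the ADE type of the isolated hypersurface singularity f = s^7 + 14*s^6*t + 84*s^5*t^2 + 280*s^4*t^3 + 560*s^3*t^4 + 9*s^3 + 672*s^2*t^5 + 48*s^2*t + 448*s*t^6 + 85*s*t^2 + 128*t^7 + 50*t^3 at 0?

D8

The Hessian of f at 0 has rank 0. Corank 2; j^3 = (s + 2*t)*(3*s + 5*t)^2 has shape L^2 M (L != M), so D-series; mu = 8 gives D_8.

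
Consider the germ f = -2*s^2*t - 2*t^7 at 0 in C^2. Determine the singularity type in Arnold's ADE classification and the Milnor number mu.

The Hessian of f at 0 has rank 0. Corank 2; j^3 = -2*s^2*t has shape L^2 M (L != M), so D-series; mu = 8 gives D_8.

Type D8, Milnor number mu = 8.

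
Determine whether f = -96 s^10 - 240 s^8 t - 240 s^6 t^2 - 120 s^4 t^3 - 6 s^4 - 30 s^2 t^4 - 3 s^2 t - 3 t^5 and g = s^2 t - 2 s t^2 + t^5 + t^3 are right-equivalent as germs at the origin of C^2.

The Hessian of f at 0 is [[0, 0], [0, 0]] with rank 0, so corank 2. A Groebner basis of the Jacobian ideal J(f) in C{s,t} is {s^2/5 + t^4, s^3, s*t}; counting standard monomials gives mu = 6. Corank 2; j^3 = -3*s^2*t has shape L^2 M (L != M), so D-series; mu = 6 gives D_6. The Hessian of g at 0 is [[0, 0], [0, 0]] with rank 0, so corank 2. A Groebner basis of the Jacobian ideal J(g) in C{s,t} is {s^2/5 + t^4 - t^2/5, s^3 - t^3, s*t - t^2}; counting standard monomials gives mu = 6. Corank 2; j^3 = t*(s - t)^2 has shape L^2 M (L != M), so D-series; mu = 6 gives D_6. Both have type D_6, hence right-equivalent.

Yes.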